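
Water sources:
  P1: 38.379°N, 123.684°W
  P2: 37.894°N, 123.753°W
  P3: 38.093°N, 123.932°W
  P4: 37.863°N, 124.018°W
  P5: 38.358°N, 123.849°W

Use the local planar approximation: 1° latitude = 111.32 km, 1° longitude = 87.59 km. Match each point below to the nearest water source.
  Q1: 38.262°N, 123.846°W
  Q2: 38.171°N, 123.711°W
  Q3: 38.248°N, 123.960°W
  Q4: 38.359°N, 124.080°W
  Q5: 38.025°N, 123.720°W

Q1 at 38.262°N, 123.846°W:
  P1: √((0.117·111.32)² + (0.162·87.59)²) = √(169.63604 + 201.34418) = 19.261 km
  P2: √((-0.368·111.32)² + (0.093·87.59)²) = √(1678.19349 + 66.35520) = 41.768 km
  P3: √((-0.169·111.32)² + (-0.086·87.59)²) = √(353.93198 + 56.74217) = 20.265 km
  P4: √((-0.399·111.32)² + (-0.172·87.59)²) = √(1972.84146 + 226.96869) = 46.902 km
  P5: √((0.096·111.32)² + (-0.003·87.59)²) = √(114.20598 + 0.06905) = 10.690 km
  → nearest: P5 (10.690 km)
Q2 at 38.171°N, 123.711°W:
  P1: √((0.208·111.32)² + (0.027·87.59)²) = √(536.13365 + 5.59289) = 23.275 km
  P2: √((-0.277·111.32)² + (-0.042·87.59)²) = √(950.83669 + 13.53342) = 31.054 km
  P3: √((-0.078·111.32)² + (-0.221·87.59)²) = √(75.39379 + 374.70855) = 21.216 km
  P4: √((-0.308·111.32)² + (-0.307·87.59)²) = √(1175.56820 + 723.07909) = 43.573 km
  P5: √((0.187·111.32)² + (-0.138·87.59)²) = √(433.34083 + 146.10572) = 24.072 km
  → nearest: P3 (21.216 km)
Q3 at 38.248°N, 123.960°W:
  P1: √((0.131·111.32)² + (0.276·87.59)²) = √(212.66156 + 584.42289) = 28.233 km
  P2: √((-0.354·111.32)² + (0.207·87.59)²) = √(1552.93372 + 328.73788) = 43.378 km
  P3: √((-0.155·111.32)² + (0.028·87.59)²) = √(297.72122 + 6.01485) = 17.428 km
  P4: √((-0.385·111.32)² + (-0.058·87.59)²) = √(1836.82531 + 25.80864) = 43.158 km
  P5: √((0.110·111.32)² + (0.111·87.59)²) = √(149.94492 + 94.52681) = 15.636 km
  → nearest: P5 (15.636 km)
Q4 at 38.359°N, 124.080°W:
  P1: √((0.020·111.32)² + (0.396·87.59)²) = √(4.95686 + 1203.09362) = 34.757 km
  P2: √((-0.465·111.32)² + (0.327·87.59)²) = √(2679.49099 + 820.36015) = 59.160 km
  P3: √((-0.266·111.32)² + (0.148·87.59)²) = √(876.81843 + 168.04767) = 32.324 km
  P4: √((-0.496·111.32)² + (0.062·87.59)²) = √(3048.66530 + 29.49120) = 55.481 km
  P5: √((-0.001·111.32)² + (0.231·87.59)²) = √(0.01239 + 409.38602) = 20.234 km
  → nearest: P5 (20.234 km)
Q5 at 38.025°N, 123.720°W:
  P1: √((0.354·111.32)² + (0.036·87.59)²) = √(1552.93372 + 9.94292) = 39.533 km
  P2: √((-0.131·111.32)² + (-0.033·87.59)²) = √(212.66156 + 8.35482) = 14.867 km
  P3: √((0.068·111.32)² + (-0.212·87.59)²) = √(57.30127 + 344.81073) = 20.053 km
  P4: √((-0.162·111.32)² + (-0.298·87.59)²) = √(325.21939 + 681.30501) = 31.726 km
  P5: √((0.333·111.32)² + (-0.129·87.59)²) = √(1374.15228 + 127.66989) = 38.753 km
  → nearest: P2 (14.867 km)

Q1→P5; Q2→P3; Q3→P5; Q4→P5; Q5→P2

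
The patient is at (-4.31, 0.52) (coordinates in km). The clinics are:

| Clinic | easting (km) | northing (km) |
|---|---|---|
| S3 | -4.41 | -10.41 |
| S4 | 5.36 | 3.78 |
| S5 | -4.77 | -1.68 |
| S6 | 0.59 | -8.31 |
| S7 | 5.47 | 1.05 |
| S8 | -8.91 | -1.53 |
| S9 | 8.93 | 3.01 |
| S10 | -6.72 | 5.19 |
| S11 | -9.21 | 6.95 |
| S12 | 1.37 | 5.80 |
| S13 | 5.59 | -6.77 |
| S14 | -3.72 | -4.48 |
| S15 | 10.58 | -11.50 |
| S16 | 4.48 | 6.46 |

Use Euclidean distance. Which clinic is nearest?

S5

Distances from (-4.31, 0.52):
S3: 10.93 km
S4: 10.20 km
S5: 2.25 km
S6: 10.10 km
S7: 9.79 km
S8: 5.04 km
S9: 13.47 km
S10: 5.26 km
S11: 8.08 km
S12: 7.76 km
S13: 12.29 km
S14: 5.03 km
S15: 19.14 km
S16: 10.61 km
Minimum: S5 at 2.25 km.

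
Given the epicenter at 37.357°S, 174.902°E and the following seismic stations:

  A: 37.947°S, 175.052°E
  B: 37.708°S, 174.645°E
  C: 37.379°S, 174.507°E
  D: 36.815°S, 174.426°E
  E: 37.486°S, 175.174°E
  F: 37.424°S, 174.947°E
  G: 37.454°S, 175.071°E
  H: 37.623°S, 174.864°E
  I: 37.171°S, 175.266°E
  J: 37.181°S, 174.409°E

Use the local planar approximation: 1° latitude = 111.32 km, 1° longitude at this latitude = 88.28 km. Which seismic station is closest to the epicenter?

F

Distances from 37.357°S, 174.902°E:
A: 67.000 km
B: 45.183 km
C: 34.956 km
D: 73.527 km
E: 27.979 km
F: 8.450 km
G: 18.417 km
H: 29.801 km
I: 38.227 km
J: 47.729 km
Minimum: F at 8.450 km.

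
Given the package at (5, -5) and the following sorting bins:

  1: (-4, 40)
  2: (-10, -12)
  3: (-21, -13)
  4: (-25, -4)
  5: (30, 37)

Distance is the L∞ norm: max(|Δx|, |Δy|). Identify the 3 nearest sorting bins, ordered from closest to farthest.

Distances from (5, -5):
1: max(|-9|, |45|) = 45
2: max(|-15|, |-7|) = 15
3: max(|-26|, |-8|) = 26
4: max(|-30|, |1|) = 30
5: max(|25|, |42|) = 42
Sorted: 2 (15) < 3 (26) < 4 (30) < 5 (42) < 1 (45)

2, 3, 4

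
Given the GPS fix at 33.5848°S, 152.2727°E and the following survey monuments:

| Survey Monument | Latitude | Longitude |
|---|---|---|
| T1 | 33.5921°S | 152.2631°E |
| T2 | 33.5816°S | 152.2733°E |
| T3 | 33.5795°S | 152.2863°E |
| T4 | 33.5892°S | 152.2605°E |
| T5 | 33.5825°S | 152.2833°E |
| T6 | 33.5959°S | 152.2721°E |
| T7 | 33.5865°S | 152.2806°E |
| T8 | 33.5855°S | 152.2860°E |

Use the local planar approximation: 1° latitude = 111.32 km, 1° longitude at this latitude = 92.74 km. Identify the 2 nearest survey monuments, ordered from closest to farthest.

T2, T7

Distances from 33.5848°S, 152.2727°E:
T1: 1.2054 km
T2: 0.3605 km
T3: 1.3924 km
T4: 1.2329 km
T5: 1.0158 km
T6: 1.2369 km
T7: 0.7567 km
T8: 1.2359 km
Sorted: T2 (0.3605 km) < T7 (0.7567 km) < T5 (1.0158 km) < T1 (1.2054 km) < …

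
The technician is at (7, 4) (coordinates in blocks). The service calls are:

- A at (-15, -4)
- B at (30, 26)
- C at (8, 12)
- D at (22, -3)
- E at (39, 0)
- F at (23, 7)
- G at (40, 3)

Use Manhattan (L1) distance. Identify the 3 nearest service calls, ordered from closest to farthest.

Distances from (7, 4):
A: |-22| + |-8| = 22 + 8 = 30 blocks
B: |23| + |22| = 23 + 22 = 45 blocks
C: |1| + |8| = 1 + 8 = 9 blocks
D: |15| + |-7| = 15 + 7 = 22 blocks
E: |32| + |-4| = 32 + 4 = 36 blocks
F: |16| + |3| = 16 + 3 = 19 blocks
G: |33| + |-1| = 33 + 1 = 34 blocks
Sorted: C (9 blocks) < F (19 blocks) < D (22 blocks) < A (30 blocks) < G (34 blocks) < …

C, F, D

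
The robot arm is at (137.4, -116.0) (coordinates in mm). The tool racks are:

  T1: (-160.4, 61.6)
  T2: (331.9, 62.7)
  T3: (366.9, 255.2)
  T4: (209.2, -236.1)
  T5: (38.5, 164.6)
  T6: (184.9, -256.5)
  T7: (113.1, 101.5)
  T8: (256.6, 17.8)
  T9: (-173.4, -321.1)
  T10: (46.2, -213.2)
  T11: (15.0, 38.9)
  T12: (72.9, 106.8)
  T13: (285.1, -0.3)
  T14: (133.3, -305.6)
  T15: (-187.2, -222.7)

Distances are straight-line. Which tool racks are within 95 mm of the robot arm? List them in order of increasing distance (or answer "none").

none

Distances from (137.4, -116.0):
T1: √((-297.8)² + (177.6)²) = √(88684.840 + 31541.760) = 346.7 mm
T2: √((194.5)² + (178.7)²) = √(37830.250 + 31933.690) = 264.1 mm
T3: √((229.5)² + (371.2)²) = √(52670.250 + 137789.440) = 436.4 mm
T4: √((71.8)² + (-120.1)²) = √(5155.240 + 14424.010) = 139.9 mm
T5: √((-98.9)² + (280.6)²) = √(9781.210 + 78736.360) = 297.5 mm
T6: √((47.5)² + (-140.5)²) = √(2256.250 + 19740.250) = 148.3 mm
T7: √((-24.3)² + (217.5)²) = √(590.490 + 47306.250) = 218.9 mm
T8: √((119.2)² + (133.8)²) = √(14208.640 + 17902.440) = 179.2 mm
T9: √((-310.8)² + (-205.1)²) = √(96596.640 + 42066.010) = 372.4 mm
T10: √((-91.2)² + (-97.2)²) = √(8317.440 + 9447.840) = 133.3 mm
T11: √((-122.4)² + (154.9)²) = √(14981.760 + 23994.010) = 197.4 mm
T12: √((-64.5)² + (222.8)²) = √(4160.250 + 49639.840) = 231.9 mm
T13: √((147.7)² + (115.7)²) = √(21815.290 + 13386.490) = 187.6 mm
T14: √((-4.1)² + (-189.6)²) = √(16.810 + 35948.160) = 189.6 mm
T15: √((-324.6)² + (-106.7)²) = √(105365.160 + 11384.890) = 341.7 mm
Threshold 95 mm: none within range.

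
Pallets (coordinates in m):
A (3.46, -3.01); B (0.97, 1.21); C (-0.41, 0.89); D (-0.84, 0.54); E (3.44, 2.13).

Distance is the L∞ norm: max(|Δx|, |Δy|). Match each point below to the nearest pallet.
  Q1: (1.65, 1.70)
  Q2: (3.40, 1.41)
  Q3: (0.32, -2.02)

Q1 at (1.65, 1.70):
  A: max(|1.81|, |-4.71|) = 4.71 m
  B: max(|-0.68|, |-0.49|) = 0.68 m
  C: max(|-2.06|, |-0.81|) = 2.06 m
  D: max(|-2.49|, |-1.16|) = 2.49 m
  E: max(|1.79|, |0.43|) = 1.79 m
  → nearest: B (0.68 m)
Q2 at (3.40, 1.41):
  A: max(|0.06|, |-4.42|) = 4.42 m
  B: max(|-2.43|, |-0.20|) = 2.43 m
  C: max(|-3.81|, |-0.52|) = 3.81 m
  D: max(|-4.24|, |-0.87|) = 4.24 m
  E: max(|0.04|, |0.72|) = 0.72 m
  → nearest: E (0.72 m)
Q3 at (0.32, -2.02):
  A: max(|3.14|, |-0.99|) = 3.14 m
  B: max(|0.65|, |3.23|) = 3.23 m
  C: max(|-0.73|, |2.91|) = 2.91 m
  D: max(|-1.16|, |2.56|) = 2.56 m
  E: max(|3.12|, |4.15|) = 4.15 m
  → nearest: D (2.56 m)

Q1→B; Q2→E; Q3→D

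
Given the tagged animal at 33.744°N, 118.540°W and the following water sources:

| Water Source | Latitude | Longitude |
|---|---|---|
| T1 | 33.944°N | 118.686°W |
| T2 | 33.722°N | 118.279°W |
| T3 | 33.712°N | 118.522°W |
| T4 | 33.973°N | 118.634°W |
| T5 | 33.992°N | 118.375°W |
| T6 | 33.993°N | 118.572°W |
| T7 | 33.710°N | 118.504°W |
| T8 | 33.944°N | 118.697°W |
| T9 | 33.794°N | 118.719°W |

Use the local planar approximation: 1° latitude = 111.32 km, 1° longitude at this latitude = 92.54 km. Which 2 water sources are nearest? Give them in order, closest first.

Distances from 33.744°N, 118.540°W:
T1: 26.043 km
T2: 24.277 km
T3: 3.932 km
T4: 26.936 km
T5: 31.549 km
T6: 27.876 km
T7: 5.042 km
T8: 26.585 km
T9: 17.475 km
Sorted: T3 (3.932 km) < T7 (5.042 km) < T9 (17.475 km) < T2 (24.277 km) < …

T3, T7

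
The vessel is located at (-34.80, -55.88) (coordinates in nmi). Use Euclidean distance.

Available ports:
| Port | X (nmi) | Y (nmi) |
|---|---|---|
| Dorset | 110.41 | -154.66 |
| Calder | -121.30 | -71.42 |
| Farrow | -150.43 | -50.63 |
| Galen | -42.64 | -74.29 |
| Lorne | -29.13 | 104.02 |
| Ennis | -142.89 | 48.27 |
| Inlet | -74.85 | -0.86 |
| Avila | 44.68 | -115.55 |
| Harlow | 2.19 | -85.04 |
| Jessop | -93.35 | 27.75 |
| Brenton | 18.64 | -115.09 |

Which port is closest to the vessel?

Galen

Distances from (-34.80, -55.88):
Dorset: √((145.21)² + (-98.78)²) = √(21085.9441 + 9757.4884) = 175.62 nmi
Calder: √((-86.50)² + (-15.54)²) = √(7482.2500 + 241.4916) = 87.88 nmi
Farrow: √((-115.63)² + (5.25)²) = √(13370.2969 + 27.5625) = 115.75 nmi
Galen: √((-7.84)² + (-18.41)²) = √(61.4656 + 338.9281) = 20.01 nmi
Lorne: √((5.67)² + (159.90)²) = √(32.1489 + 25568.0100) = 160.00 nmi
Ennis: √((-108.09)² + (104.15)²) = √(11683.4481 + 10847.2225) = 150.10 nmi
Inlet: √((-40.05)² + (55.02)²) = √(1604.0025 + 3027.2004) = 68.05 nmi
Avila: √((79.48)² + (-59.67)²) = √(6317.0704 + 3560.5089) = 99.39 nmi
Harlow: √((36.99)² + (-29.16)²) = √(1368.2601 + 850.3056) = 47.10 nmi
Jessop: √((-58.55)² + (83.63)²) = √(3428.1025 + 6993.9769) = 102.09 nmi
Brenton: √((53.44)² + (-59.21)²) = √(2855.8336 + 3505.8241) = 79.76 nmi
Minimum: Galen at 20.01 nmi.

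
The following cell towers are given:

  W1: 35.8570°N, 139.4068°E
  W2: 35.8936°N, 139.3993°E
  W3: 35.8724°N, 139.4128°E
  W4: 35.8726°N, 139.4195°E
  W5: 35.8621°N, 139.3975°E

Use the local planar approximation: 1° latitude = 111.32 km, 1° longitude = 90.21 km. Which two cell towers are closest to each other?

W3 and W4

Pairwise distances:
W1–W2: √((0.0366·111.32)² + (-0.0075·90.21)²) = √(16.600018 + 0.457754) = 4.1301 km
W1–W3: √((0.0154·111.32)² + (0.0060·90.21)²) = √(2.938920 + 0.292962) = 1.7977 km
W1–W4: √((0.0156·111.32)² + (0.0127·90.21)²) = √(3.015752 + 1.312553) = 2.0805 km
W1–W5: √((0.0051·111.32)² + (-0.0093·90.21)²) = √(0.322320 + 0.703842) = 1.0130 km
W2–W3: √((-0.0212·111.32)² + (0.0135·90.21)²) = √(5.569524 + 1.483122) = 2.6557 km
W2–W4: √((-0.0210·111.32)² + (0.0202·90.21)²) = √(5.464935 + 3.320566) = 2.9640 km
W2–W5: √((-0.0315·111.32)² + (-0.0018·90.21)²) = √(12.296103 + 0.026367) = 3.5103 km
W3–W4: √((0.0002·111.32)² + (0.0067·90.21)²) = √(0.000496 + 0.365308) = 0.6048 km
W3–W5: √((-0.0103·111.32)² + (-0.0153·90.21)²) = √(1.314682 + 1.904988) = 1.7943 km
W4–W5: √((-0.0105·111.32)² + (-0.0220·90.21)²) = √(1.366234 + 3.938717) = 2.3032 km
Closest pair: W3–W4 at 0.6048 km.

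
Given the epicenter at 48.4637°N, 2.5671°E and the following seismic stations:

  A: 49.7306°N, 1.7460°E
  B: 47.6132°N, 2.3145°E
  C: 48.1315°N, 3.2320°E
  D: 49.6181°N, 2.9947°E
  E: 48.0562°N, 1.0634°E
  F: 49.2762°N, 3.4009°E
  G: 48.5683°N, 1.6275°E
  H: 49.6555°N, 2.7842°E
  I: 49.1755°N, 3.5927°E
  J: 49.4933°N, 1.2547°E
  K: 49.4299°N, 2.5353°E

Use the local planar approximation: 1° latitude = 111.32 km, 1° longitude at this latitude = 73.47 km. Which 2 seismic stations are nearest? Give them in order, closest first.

C, G

Distances from 48.4637°N, 2.5671°E:
A: √((1.2669·111.32)² + (-0.8211·73.47)²) = √(19889.829836 + 3639.252458) = 153.3919 km
B: √((-0.8505·111.32)² + (-0.2526·73.47)²) = √(8963.859303 + 344.418739) = 96.4794 km
C: √((-0.3322·111.32)² + (0.6649·73.47)²) = √(1367.557676 + 2386.342333) = 61.2691 km
D: √((1.1544·111.32)² + (0.4276·73.47)²) = √(16514.256717 + 986.950730) = 132.2921 km
E: √((-0.4075·111.32)² + (-1.5037·73.47)²) = √(2057.792696 + 12205.131955) = 119.4275 km
F: √((0.8125·111.32)² + (0.8338·73.47)²) = √(8180.750256 + 3752.700121) = 109.2403 km
G: √((0.1046·111.32)² + (-0.9396·73.47)²) = √(135.584413 + 4765.473907) = 70.0076 km
H: √((1.1918·111.32)² + (0.2171·73.47)²) = √(17601.640941 + 254.413250) = 133.6265 km
I: √((0.7118·111.32)² + (1.0256·73.47)²) = √(6278.593450 + 5677.747883) = 109.3451 km
J: √((1.0296·111.32)² + (-1.3124·73.47)²) = √(13136.614730 + 9297.207484) = 149.7792 km
K: √((0.9662·111.32)² + (-0.0318·73.47)²) = √(11568.590853 + 5.458513) = 107.5828 km
Sorted: C (61.2691 km) < G (70.0076 km) < B (96.4794 km) < K (107.5828 km) < …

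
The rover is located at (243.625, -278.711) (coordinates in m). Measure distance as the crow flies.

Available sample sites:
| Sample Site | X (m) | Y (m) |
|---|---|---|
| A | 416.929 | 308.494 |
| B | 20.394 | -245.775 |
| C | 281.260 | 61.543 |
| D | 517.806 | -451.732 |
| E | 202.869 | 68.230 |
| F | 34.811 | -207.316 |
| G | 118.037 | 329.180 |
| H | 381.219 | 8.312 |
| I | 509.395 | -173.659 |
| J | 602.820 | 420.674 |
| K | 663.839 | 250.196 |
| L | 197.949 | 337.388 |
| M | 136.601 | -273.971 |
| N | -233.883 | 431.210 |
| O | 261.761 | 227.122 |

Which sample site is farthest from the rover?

Distances from (243.625, -278.711):
A: √((173.304)² + (587.205)²) = √(30034.27642 + 344809.71203) = 612.245 m
B: √((-223.231)² + (32.936)²) = √(49832.07936 + 1084.78010) = 225.648 m
C: √((37.635)² + (340.254)²) = √(1416.39322 + 115772.78452) = 342.329 m
D: √((274.181)² + (-173.021)²) = √(75175.22076 + 29936.26644) = 324.209 m
E: √((-40.756)² + (346.941)²) = √(1661.05154 + 120368.05748) = 349.327 m
F: √((-208.814)² + (71.395)²) = √(43603.28660 + 5097.24603) = 220.682 m
G: √((-125.588)² + (607.891)²) = √(15772.34574 + 369531.46788) = 620.728 m
H: √((137.594)² + (287.023)²) = √(18932.10884 + 82382.20253) = 318.299 m
I: √((265.770)² + (105.052)²) = √(70633.69290 + 11035.92270) = 285.779 m
J: √((359.195)² + (699.385)²) = √(129021.04803 + 489139.37822) = 786.232 m
K: √((420.214)² + (528.907)²) = √(176579.80580 + 279742.61465) = 675.516 m
L: √((-45.676)² + (616.099)²) = √(2086.29698 + 379577.97780) = 617.790 m
M: √((-107.024)² + (4.740)²) = √(11454.13658 + 22.46760) = 107.129 m
N: √((-477.508)² + (709.921)²) = √(228013.89006 + 503987.82624) = 855.571 m
O: √((18.136)² + (505.833)²) = √(328.91450 + 255867.02389) = 506.158 m
Maximum: N at 855.571 m.

N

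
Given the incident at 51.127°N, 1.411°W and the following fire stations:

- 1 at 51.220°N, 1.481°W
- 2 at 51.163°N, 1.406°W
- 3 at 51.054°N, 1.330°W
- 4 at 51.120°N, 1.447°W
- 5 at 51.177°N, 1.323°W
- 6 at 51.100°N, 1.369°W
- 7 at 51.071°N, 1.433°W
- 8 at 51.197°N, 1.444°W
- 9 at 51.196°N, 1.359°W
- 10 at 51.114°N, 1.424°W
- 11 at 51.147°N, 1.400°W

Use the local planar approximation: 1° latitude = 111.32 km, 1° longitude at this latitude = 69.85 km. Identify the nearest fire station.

Distances from 51.127°N, 1.411°W:
1: √((0.093·111.32)² + (-0.070·69.85)²) = √(107.17964 + 23.90721) = 11.449 km
2: √((0.036·111.32)² + (0.005·69.85)²) = √(16.06022 + 0.12198) = 4.023 km
3: √((-0.073·111.32)² + (0.081·69.85)²) = √(66.03773 + 32.01127) = 9.902 km
4: √((-0.007·111.32)² + (-0.036·69.85)²) = √(0.60721 + 6.32321) = 2.633 km
5: √((0.050·111.32)² + (0.088·69.85)²) = √(30.98036 + 37.78315) = 8.292 km
6: √((-0.027·111.32)² + (0.042·69.85)²) = √(9.03387 + 8.60660) = 4.200 km
7: √((-0.056·111.32)² + (-0.022·69.85)²) = √(38.86176 + 2.36145) = 6.421 km
8: √((0.070·111.32)² + (-0.033·69.85)²) = √(60.72150 + 5.31326) = 8.126 km
9: √((0.069·111.32)² + (0.052·69.85)²) = √(58.99899 + 13.19288) = 8.497 km
10: √((-0.013·111.32)² + (-0.013·69.85)²) = √(2.09427 + 0.82455) = 1.708 km
11: √((0.020·111.32)² + (0.011·69.85)²) = √(4.95686 + 0.59036) = 2.355 km
Minimum: 10 at 1.708 km.

10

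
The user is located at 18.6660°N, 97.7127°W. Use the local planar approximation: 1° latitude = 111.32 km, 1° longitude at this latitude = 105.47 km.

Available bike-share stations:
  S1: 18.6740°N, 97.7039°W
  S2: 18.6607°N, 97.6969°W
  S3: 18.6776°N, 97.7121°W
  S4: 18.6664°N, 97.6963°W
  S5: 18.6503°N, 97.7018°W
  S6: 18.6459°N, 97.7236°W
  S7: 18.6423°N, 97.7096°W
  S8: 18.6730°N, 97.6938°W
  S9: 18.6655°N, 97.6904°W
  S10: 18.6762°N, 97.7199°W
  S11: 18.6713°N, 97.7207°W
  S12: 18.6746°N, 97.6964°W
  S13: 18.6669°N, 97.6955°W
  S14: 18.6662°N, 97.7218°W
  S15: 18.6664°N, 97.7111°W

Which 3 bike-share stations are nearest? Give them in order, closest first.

S15, S14, S11

Distances from 18.6660°N, 97.7127°W:
S1: 1.2863 km
S2: 1.7678 km
S3: 1.2929 km
S4: 1.7303 km
S5: 2.0919 km
S6: 2.5156 km
S7: 2.6585 km
S8: 2.1403 km
S9: 2.3526 km
S10: 1.3660 km
S11: 1.0296 km
S12: 1.9677 km
S13: 1.8168 km
S14: 0.9600 km
S15: 0.1745 km
Sorted: S15 (0.1745 km) < S14 (0.9600 km) < S11 (1.0296 km) < S1 (1.2863 km) < S3 (1.2929 km) < …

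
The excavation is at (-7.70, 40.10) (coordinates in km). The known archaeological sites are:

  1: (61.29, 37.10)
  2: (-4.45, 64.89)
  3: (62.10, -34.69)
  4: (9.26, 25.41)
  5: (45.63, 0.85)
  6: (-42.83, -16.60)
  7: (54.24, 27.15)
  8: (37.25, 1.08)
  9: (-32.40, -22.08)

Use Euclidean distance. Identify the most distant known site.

3

Distances from (-7.70, 40.10):
1: 69.06 km
2: 25.00 km
3: 102.30 km
4: 22.44 km
5: 66.22 km
6: 66.70 km
7: 63.28 km
8: 59.52 km
9: 66.91 km
Maximum: 3 at 102.30 km.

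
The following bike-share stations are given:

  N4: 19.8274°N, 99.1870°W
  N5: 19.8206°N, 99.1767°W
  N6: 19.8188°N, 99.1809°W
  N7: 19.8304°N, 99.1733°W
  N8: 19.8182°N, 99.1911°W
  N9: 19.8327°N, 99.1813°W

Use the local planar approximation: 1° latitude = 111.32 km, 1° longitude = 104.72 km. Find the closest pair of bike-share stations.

Pairwise distances:
N4–N5: √((-0.0068·111.32)² + (0.0103·104.72)²) = √(0.573013 + 1.163412) = 1.3177 km
N4–N6: √((-0.0086·111.32)² + (0.0061·104.72)²) = √(0.916523 + 0.408055) = 1.1509 km
N4–N7: √((0.0030·111.32)² + (0.0137·104.72)²) = √(0.111529 + 2.058261) = 1.4730 km
N4–N8: √((-0.0092·111.32)² + (-0.0041·104.72)²) = √(1.048871 + 0.184343) = 1.1105 km
N4–N9: √((0.0053·111.32)² + (0.0057·104.72)²) = √(0.348095 + 0.356294) = 0.8393 km
N5–N6: √((-0.0018·111.32)² + (-0.0042·104.72)²) = √(0.040151 + 0.193445) = 0.4833 km
N5–N7: √((0.0098·111.32)² + (0.0034·104.72)²) = √(1.190141 + 0.126770) = 1.1476 km
N5–N8: √((-0.0024·111.32)² + (-0.0144·104.72)²) = √(0.071379 + 2.273967) = 1.5315 km
N5–N9: √((0.0121·111.32)² + (-0.0046·104.72)²) = √(1.814334 + 0.232046) = 1.4305 km
N6–N7: √((0.0116·111.32)² + (0.0076·104.72)²) = √(1.667487 + 0.633412) = 1.5169 km
N6–N8: √((-0.0006·111.32)² + (-0.0102·104.72)²) = √(0.004461 + 1.140932) = 1.0702 km
N6–N9: √((0.0139·111.32)² + (-0.0004·104.72)²) = √(2.394286 + 0.001755) = 1.5479 km
N7–N8: √((-0.0122·111.32)² + (-0.0178·104.72)²) = √(1.844446 + 3.474556) = 2.3063 km
N7–N9: √((0.0023·111.32)² + (-0.0080·104.72)²) = √(0.065554 + 0.701842) = 0.8760 km
N8–N9: √((0.0145·111.32)² + (0.0098·104.72)²) = √(2.605448 + 1.053201) = 1.9128 km
Closest pair: N5–N6 at 0.4833 km.

N5 and N6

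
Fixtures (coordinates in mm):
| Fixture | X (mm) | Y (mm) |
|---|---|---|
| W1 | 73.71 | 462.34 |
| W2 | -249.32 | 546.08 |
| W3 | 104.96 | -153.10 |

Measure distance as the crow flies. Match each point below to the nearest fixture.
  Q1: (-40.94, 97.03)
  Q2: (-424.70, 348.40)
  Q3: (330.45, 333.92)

Q1→W3; Q2→W2; Q3→W1

Q1 at (-40.94, 97.03):
  W1: 382.88 mm
  W2: 495.04 mm
  W3: 289.57 mm
  → nearest: W3 (289.57 mm)
Q2 at (-424.70, 348.40):
  W1: 511.27 mm
  W2: 264.26 mm
  W3: 729.41 mm
  → nearest: W2 (264.26 mm)
Q3 at (330.45, 333.92):
  W1: 287.07 mm
  W2: 617.37 mm
  W3: 536.69 mm
  → nearest: W1 (287.07 mm)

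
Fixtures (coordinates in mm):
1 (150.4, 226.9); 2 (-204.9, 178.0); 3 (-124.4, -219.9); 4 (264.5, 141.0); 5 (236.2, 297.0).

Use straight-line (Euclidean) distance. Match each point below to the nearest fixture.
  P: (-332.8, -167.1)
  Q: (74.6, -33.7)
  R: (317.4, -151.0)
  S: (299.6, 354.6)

P→3; Q→4; R→4; S→5

P at (-332.8, -167.1):
  1: √((483.2)² + (394.0)²) = √(233482.240 + 155236.000) = 623.5 mm
  2: √((127.9)² + (345.1)²) = √(16358.410 + 119094.010) = 368.0 mm
  3: √((208.4)² + (-52.8)²) = √(43430.560 + 2787.840) = 215.0 mm
  4: √((597.3)² + (308.1)²) = √(356767.290 + 94925.610) = 672.1 mm
  5: √((569.0)² + (464.1)²) = √(323761.000 + 215388.810) = 734.3 mm
  → nearest: 3 (215.0 mm)
Q at (74.6, -33.7):
  1: √((75.8)² + (260.6)²) = √(5745.640 + 67912.360) = 271.4 mm
  2: √((-279.5)² + (211.7)²) = √(78120.250 + 44816.890) = 350.6 mm
  3: √((-199.0)² + (-186.2)²) = √(39601.000 + 34670.440) = 272.5 mm
  4: √((189.9)² + (174.7)²) = √(36062.010 + 30520.090) = 258.0 mm
  5: √((161.6)² + (330.7)²) = √(26114.560 + 109362.490) = 368.1 mm
  → nearest: 4 (258.0 mm)
R at (317.4, -151.0):
  1: √((-167.0)² + (377.9)²) = √(27889.000 + 142808.410) = 413.2 mm
  2: √((-522.3)² + (329.0)²) = √(272797.290 + 108241.000) = 617.3 mm
  3: √((-441.8)² + (-68.9)²) = √(195187.240 + 4747.210) = 447.1 mm
  4: √((-52.9)² + (292.0)²) = √(2798.410 + 85264.000) = 296.8 mm
  5: √((-81.2)² + (448.0)²) = √(6593.440 + 200704.000) = 455.3 mm
  → nearest: 4 (296.8 mm)
S at (299.6, 354.6):
  1: √((-149.2)² + (-127.7)²) = √(22260.640 + 16307.290) = 196.4 mm
  2: √((-504.5)² + (-176.6)²) = √(254520.250 + 31187.560) = 534.5 mm
  3: √((-424.0)² + (-574.5)²) = √(179776.000 + 330050.250) = 714.0 mm
  4: √((-35.1)² + (-213.6)²) = √(1232.010 + 45624.960) = 216.5 mm
  5: √((-63.4)² + (-57.6)²) = √(4019.560 + 3317.760) = 85.7 mm
  → nearest: 5 (85.7 mm)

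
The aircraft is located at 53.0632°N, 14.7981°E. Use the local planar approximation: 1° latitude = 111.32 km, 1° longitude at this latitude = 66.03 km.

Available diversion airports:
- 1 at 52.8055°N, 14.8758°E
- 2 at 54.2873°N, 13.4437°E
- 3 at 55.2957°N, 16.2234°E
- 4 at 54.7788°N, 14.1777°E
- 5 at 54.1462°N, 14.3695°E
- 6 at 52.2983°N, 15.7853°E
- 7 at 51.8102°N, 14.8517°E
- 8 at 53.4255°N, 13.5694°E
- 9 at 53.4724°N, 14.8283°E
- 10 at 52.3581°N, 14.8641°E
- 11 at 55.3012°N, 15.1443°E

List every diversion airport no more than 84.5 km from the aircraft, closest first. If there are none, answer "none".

Distances from 53.0632°N, 14.7981°E:
1: √((-0.2577·111.32)² + (0.0777·66.03)²) = √(822.953378 + 26.322348) = 29.1423 km
2: √((1.2241·111.32)² + (-1.3544·66.03)²) = √(18568.644053 + 7997.909485) = 162.9925 km
3: √((2.2325·111.32)² + (1.4253·66.03)²) = √(61763.134780 + 8857.173762) = 265.7448 km
4: √((1.7156·111.32)² + (-0.6204·66.03)²) = √(36473.586521 + 1678.132208) = 195.3246 km
5: √((1.0830·111.32)² + (-0.4286·66.03)²) = √(14534.607507 + 800.915923) = 123.8367 km
6: √((-0.7649·111.32)² + (0.9872·66.03)²) = √(7250.295662 + 4249.060237) = 107.2350 km
7: √((-1.2530·111.32)² + (0.0536·66.03)²) = √(19455.775097 + 12.525993) = 139.5289 km
8: √((0.3623·111.32)² + (-1.2287·66.03)²) = √(1626.608597 + 6582.249059) = 90.6027 km
9: √((0.4092·111.32)² + (0.0302·66.03)²) = √(2074.997823 + 3.976459) = 45.5958 km
10: √((-0.7051·111.32)² + (0.0660·66.03)²) = √(6160.951992 + 18.991990) = 78.6126 km
11: √((2.2380·111.32)² + (0.3462·66.03)²) = √(62067.829679 + 522.560672) = 250.1807 km
Threshold 84.5 km: 1 (29.1423 km), 9 (45.5958 km), 10 (78.6126 km) are within range.

1, 9, 10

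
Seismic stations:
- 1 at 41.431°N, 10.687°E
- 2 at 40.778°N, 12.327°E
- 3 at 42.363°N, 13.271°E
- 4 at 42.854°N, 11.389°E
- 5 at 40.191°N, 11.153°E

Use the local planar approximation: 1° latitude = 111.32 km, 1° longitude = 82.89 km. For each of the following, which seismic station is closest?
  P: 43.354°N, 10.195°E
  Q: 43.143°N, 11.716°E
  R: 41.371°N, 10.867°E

P→4; Q→4; R→1

P at 43.354°N, 10.195°E:
  1: 217.918 km
  2: 336.841 km
  3: 277.812 km
  4: 113.548 km
  5: 360.948 km
  → nearest: 4 (113.548 km)
Q at 43.143°N, 11.716°E:
  1: 208.796 km
  2: 268.099 km
  3: 155.412 km
  4: 42.068 km
  5: 331.914 km
  → nearest: 4 (42.068 km)
R at 41.371°N, 10.867°E:
  1: 16.347 km
  2: 137.853 km
  3: 227.821 km
  4: 170.664 km
  5: 133.480 km
  → nearest: 1 (16.347 km)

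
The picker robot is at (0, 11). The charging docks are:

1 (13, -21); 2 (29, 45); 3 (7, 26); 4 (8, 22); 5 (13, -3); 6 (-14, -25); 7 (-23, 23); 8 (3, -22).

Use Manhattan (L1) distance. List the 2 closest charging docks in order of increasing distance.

Distances from (0, 11):
1: |13| + |-32| = 13 + 32 = 45
2: |29| + |34| = 29 + 34 = 63
3: |7| + |15| = 7 + 15 = 22
4: |8| + |11| = 8 + 11 = 19
5: |13| + |-14| = 13 + 14 = 27
6: |-14| + |-36| = 14 + 36 = 50
7: |-23| + |12| = 23 + 12 = 35
8: |3| + |-33| = 3 + 33 = 36
Sorted: 4 (19) < 3 (22) < 5 (27) < 7 (35) < …

4, 3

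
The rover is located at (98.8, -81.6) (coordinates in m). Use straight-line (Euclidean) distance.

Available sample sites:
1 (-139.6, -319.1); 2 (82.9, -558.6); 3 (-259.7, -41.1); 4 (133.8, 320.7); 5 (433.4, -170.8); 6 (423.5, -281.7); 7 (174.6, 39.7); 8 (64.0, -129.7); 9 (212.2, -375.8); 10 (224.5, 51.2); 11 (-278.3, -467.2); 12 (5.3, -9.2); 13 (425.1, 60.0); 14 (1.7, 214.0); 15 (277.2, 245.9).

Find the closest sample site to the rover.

8

Distances from (98.8, -81.6):
1: √((-238.4)² + (-237.5)²) = √(56834.560 + 56406.250) = 336.5 m
2: √((-15.9)² + (-477.0)²) = √(252.810 + 227529.000) = 477.3 m
3: √((-358.5)² + (40.5)²) = √(128522.250 + 1640.250) = 360.8 m
4: √((35.0)² + (402.3)²) = √(1225.000 + 161845.290) = 403.8 m
5: √((334.6)² + (-89.2)²) = √(111957.160 + 7956.640) = 346.3 m
6: √((324.7)² + (-200.1)²) = √(105430.090 + 40040.010) = 381.4 m
7: √((75.8)² + (121.3)²) = √(5745.640 + 14713.690) = 143.0 m
8: √((-34.8)² + (-48.1)²) = √(1211.040 + 2313.610) = 59.4 m
9: √((113.4)² + (-294.2)²) = √(12859.560 + 86553.640) = 315.3 m
10: √((125.7)² + (132.8)²) = √(15800.490 + 17635.840) = 182.9 m
11: √((-377.1)² + (-385.6)²) = √(142204.410 + 148687.360) = 539.3 m
12: √((-93.5)² + (72.4)²) = √(8742.250 + 5241.760) = 118.3 m
13: √((326.3)² + (141.6)²) = √(106471.690 + 20050.560) = 355.7 m
14: √((-97.1)² + (295.6)²) = √(9428.410 + 87379.360) = 311.1 m
15: √((178.4)² + (327.5)²) = √(31826.560 + 107256.250) = 372.9 m
Minimum: 8 at 59.4 m.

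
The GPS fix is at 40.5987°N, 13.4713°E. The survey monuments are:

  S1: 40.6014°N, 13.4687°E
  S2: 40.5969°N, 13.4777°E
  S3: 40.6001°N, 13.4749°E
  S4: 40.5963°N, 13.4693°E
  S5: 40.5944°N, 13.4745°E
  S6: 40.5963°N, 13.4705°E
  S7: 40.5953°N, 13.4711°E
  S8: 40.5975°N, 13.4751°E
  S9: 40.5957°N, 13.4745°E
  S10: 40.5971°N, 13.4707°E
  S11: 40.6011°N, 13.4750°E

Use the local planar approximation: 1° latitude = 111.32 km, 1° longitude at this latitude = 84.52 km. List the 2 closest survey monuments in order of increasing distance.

Distances from 40.5987°N, 13.4713°E:
S1: √((0.0027·111.32)² + (-0.0026·84.52)²) = √(0.090339 + 0.048291) = 0.3723 km
S2: √((-0.0018·111.32)² + (0.0064·84.52)²) = √(0.040151 + 0.292603) = 0.5768 km
S3: √((0.0014·111.32)² + (0.0036·84.52)²) = √(0.024289 + 0.092581) = 0.3419 km
S4: √((-0.0024·111.32)² + (-0.0020·84.52)²) = √(0.071379 + 0.028575) = 0.3162 km
S5: √((-0.0043·111.32)² + (0.0032·84.52)²) = √(0.229131 + 0.073151) = 0.5498 km
S6: √((-0.0024·111.32)² + (-0.0008·84.52)²) = √(0.071379 + 0.004572) = 0.2756 km
S7: √((-0.0034·111.32)² + (-0.0002·84.52)²) = √(0.143253 + 0.000286) = 0.3789 km
S8: √((-0.0012·111.32)² + (0.0038·84.52)²) = √(0.017845 + 0.103154) = 0.3478 km
S9: √((-0.0030·111.32)² + (0.0032·84.52)²) = √(0.111529 + 0.073151) = 0.4297 km
S10: √((-0.0016·111.32)² + (-0.0006·84.52)²) = √(0.031724 + 0.002572) = 0.1852 km
S11: √((0.0024·111.32)² + (0.0037·84.52)²) = √(0.071379 + 0.097796) = 0.4113 km
Sorted: S10 (0.1852 km) < S6 (0.2756 km) < S4 (0.3162 km) < S3 (0.3419 km) < …

S10, S6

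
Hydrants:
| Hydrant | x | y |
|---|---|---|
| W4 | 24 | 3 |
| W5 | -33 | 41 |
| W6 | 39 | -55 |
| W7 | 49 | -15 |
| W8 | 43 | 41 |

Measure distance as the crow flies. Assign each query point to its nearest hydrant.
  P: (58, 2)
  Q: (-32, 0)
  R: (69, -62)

P at (58, 2):
  W4: 34.0
  W5: 99.0
  W6: 60.1
  W7: 19.2
  W8: 41.8
  → nearest: W7 (19.2)
Q at (-32, 0):
  W4: 56.1
  W5: 41.0
  W6: 89.8
  W7: 82.4
  W8: 85.5
  → nearest: W5 (41.0)
R at (69, -62):
  W4: 79.1
  W5: 145.0
  W6: 30.8
  W7: 51.1
  W8: 106.2
  → nearest: W6 (30.8)

P→W7; Q→W5; R→W6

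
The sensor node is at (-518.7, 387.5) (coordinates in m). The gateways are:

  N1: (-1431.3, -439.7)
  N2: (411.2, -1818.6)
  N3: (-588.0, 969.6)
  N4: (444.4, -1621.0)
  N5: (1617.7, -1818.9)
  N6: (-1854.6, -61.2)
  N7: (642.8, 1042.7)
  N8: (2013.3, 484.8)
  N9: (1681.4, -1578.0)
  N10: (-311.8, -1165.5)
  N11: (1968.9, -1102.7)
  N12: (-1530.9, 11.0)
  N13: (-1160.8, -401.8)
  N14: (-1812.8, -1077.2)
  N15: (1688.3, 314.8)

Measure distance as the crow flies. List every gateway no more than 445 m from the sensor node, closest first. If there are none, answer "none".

none

Distances from (-518.7, 387.5):
N1: √((-912.6)² + (-827.2)²) = √(832838.760 + 684259.840) = 1231.7 m
N2: √((929.9)² + (-2206.1)²) = √(864714.010 + 4866877.210) = 2394.1 m
N3: √((-69.3)² + (582.1)²) = √(4802.490 + 338840.410) = 586.2 m
N4: √((963.1)² + (-2008.5)²) = √(927561.610 + 4034072.250) = 2227.5 m
N5: √((2136.4)² + (-2206.4)²) = √(4564204.960 + 4868200.960) = 3071.2 m
N6: √((-1335.9)² + (-448.7)²) = √(1784628.810 + 201331.690) = 1409.2 m
N7: √((1161.5)² + (655.2)²) = √(1349082.250 + 429287.040) = 1333.6 m
N8: √((2532.0)² + (97.3)²) = √(6411024.000 + 9467.290) = 2533.9 m
N9: √((2200.1)² + (-1965.5)²) = √(4840440.010 + 3863190.250) = 2950.2 m
N10: √((206.9)² + (-1553.0)²) = √(42807.610 + 2411809.000) = 1566.7 m
N11: √((2487.6)² + (-1490.2)²) = √(6188153.760 + 2220696.040) = 2899.8 m
N12: √((-1012.2)² + (-376.5)²) = √(1024548.840 + 141752.250) = 1080.0 m
N13: √((-642.1)² + (-789.3)²) = √(412292.410 + 622994.490) = 1017.5 m
N14: √((-1294.1)² + (-1464.7)²) = √(1674694.810 + 2145346.090) = 1954.5 m
N15: √((2207.0)² + (-72.7)²) = √(4870849.000 + 5285.290) = 2208.2 m
Threshold 445 m: none within range.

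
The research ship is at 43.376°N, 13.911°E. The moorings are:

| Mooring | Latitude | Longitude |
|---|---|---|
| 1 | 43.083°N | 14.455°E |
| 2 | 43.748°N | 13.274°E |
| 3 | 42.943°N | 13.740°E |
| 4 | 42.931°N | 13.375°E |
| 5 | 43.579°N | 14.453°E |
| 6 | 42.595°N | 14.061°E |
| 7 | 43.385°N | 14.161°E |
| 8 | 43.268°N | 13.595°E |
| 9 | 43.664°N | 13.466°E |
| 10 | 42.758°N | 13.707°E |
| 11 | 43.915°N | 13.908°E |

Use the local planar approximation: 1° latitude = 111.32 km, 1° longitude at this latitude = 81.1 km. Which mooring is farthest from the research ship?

Distances from 43.376°N, 13.911°E:
1: √((-0.293·111.32)² + (0.544·81.1)²) = √(1063.85303 + 1946.43322) = 54.866 km
2: √((0.372·111.32)² + (-0.637·81.1)²) = √(1714.87423 + 2668.82792) = 66.210 km
3: √((-0.433·111.32)² + (-0.171·81.1)²) = √(2323.39039 + 192.32420) = 50.157 km
4: √((-0.445·111.32)² + (-0.536·81.1)²) = √(2453.95400 + 1889.60612) = 65.906 km
5: √((0.203·111.32)² + (0.542·81.1)²) = √(510.66780 + 1932.14752) = 49.425 km
6: √((-0.781·111.32)² + (0.150·81.1)²) = √(7558.72357 + 147.98723) = 87.788 km
7: √((0.009·111.32)² + (0.250·81.1)²) = √(1.00376 + 411.07562) = 20.300 km
8: √((-0.108·111.32)² + (-0.316·81.1)²) = √(144.54195 + 656.77388) = 28.308 km
9: √((0.288·111.32)² + (-0.445·81.1)²) = √(1027.85386 + 1302.45201) = 48.273 km
10: √((-0.618·111.32)² + (-0.204·81.1)²) = √(4732.85659 + 273.71717) = 70.757 km
11: √((0.539·111.32)² + (-0.003·81.1)²) = √(3600.17760 + 0.05919) = 60.002 km
Maximum: 6 at 87.788 km.

6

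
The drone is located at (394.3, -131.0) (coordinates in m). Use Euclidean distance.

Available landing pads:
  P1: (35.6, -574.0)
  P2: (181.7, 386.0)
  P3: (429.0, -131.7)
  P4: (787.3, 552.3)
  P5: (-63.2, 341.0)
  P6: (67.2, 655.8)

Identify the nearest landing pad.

Distances from (394.3, -131.0):
P1: √((-358.7)² + (-443.0)²) = √(128665.690 + 196249.000) = 570.0 m
P2: √((-212.6)² + (517.0)²) = √(45198.760 + 267289.000) = 559.0 m
P3: √((34.7)² + (-0.7)²) = √(1204.090 + 0.490) = 34.7 m
P4: √((393.0)² + (683.3)²) = √(154449.000 + 466898.890) = 788.3 m
P5: √((-457.5)² + (472.0)²) = √(209306.250 + 222784.000) = 657.3 m
P6: √((-327.1)² + (786.8)²) = √(106994.410 + 619054.240) = 852.1 m
Minimum: P3 at 34.7 m.

P3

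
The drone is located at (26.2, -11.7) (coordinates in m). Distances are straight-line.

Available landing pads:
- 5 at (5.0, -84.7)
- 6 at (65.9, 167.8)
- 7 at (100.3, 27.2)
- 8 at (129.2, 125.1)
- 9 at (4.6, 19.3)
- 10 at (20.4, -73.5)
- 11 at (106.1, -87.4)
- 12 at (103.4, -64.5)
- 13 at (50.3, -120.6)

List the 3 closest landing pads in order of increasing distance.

9, 10, 5

Distances from (26.2, -11.7):
5: 76.0 m
6: 183.8 m
7: 83.7 m
8: 171.2 m
9: 37.8 m
10: 62.1 m
11: 110.1 m
12: 93.5 m
13: 111.5 m
Sorted: 9 (37.8 m) < 10 (62.1 m) < 5 (76.0 m) < 7 (83.7 m) < 12 (93.5 m) < …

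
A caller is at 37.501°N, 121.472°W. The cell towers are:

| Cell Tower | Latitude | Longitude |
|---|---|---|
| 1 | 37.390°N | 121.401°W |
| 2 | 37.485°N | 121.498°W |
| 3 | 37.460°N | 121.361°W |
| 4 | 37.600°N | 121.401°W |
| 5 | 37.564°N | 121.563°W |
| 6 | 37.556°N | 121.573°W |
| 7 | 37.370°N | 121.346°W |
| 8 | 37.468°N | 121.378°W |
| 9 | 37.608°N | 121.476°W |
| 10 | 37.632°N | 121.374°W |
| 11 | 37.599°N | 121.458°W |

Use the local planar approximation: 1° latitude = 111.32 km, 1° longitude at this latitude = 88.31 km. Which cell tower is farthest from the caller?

7

Distances from 37.501°N, 121.472°W:
1: √((-0.111·111.32)² + (0.071·88.31)²) = √(152.68359 + 39.31303) = 13.856 km
2: √((-0.016·111.32)² + (-0.026·88.31)²) = √(3.17239 + 5.27189) = 2.906 km
3: √((-0.041·111.32)² + (0.111·88.31)²) = √(20.83119 + 96.08724) = 10.813 km
4: √((0.099·111.32)² + (0.071·88.31)²) = √(121.45539 + 39.31303) = 12.679 km
5: √((0.063·111.32)² + (-0.091·88.31)²) = √(49.18441 + 64.58067) = 10.666 km
6: √((0.055·111.32)² + (-0.101·88.31)²) = √(37.48623 + 79.55409) = 10.819 km
7: √((-0.131·111.32)² + (0.126·88.31)²) = √(212.66156 + 123.81146) = 18.343 km
8: √((-0.033·111.32)² + (0.094·88.31)²) = √(13.49504 + 68.90893) = 9.078 km
9: √((0.107·111.32)² + (-0.004·88.31)²) = √(141.87764 + 0.12478) = 11.916 km
10: √((0.131·111.32)² + (0.098·88.31)²) = √(212.66156 + 74.89829) = 16.958 km
11: √((0.098·111.32)² + (0.014·88.31)²) = √(119.01414 + 1.52854) = 10.979 km
Maximum: 7 at 18.343 km.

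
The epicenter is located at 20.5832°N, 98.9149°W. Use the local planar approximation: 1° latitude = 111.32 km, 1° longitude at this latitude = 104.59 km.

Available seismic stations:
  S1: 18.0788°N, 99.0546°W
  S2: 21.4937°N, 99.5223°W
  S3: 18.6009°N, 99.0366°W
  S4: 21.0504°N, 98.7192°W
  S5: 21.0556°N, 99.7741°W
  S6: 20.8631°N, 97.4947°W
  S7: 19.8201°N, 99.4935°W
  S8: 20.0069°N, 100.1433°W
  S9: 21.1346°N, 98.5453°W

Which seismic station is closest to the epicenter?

Distances from 20.5832°N, 98.9149°W:
S1: √((-2.5044·111.32)² + (-0.1397·104.59)²) = √(77723.757045 + 213.487838) = 279.1724 km
S2: √((0.9105·111.32)² + (-0.6074·104.59)²) = √(10273.213069 + 4035.802464) = 119.6203 km
S3: √((-1.9823·111.32)² + (-0.1217·104.59)²) = √(48695.088252 + 162.017334) = 221.0364 km
S4: √((0.4672·111.32)² + (0.1957·104.59)²) = √(2704.905292 + 418.949790) = 55.8915 km
S5: √((0.4724·111.32)² + (-0.8592·104.59)²) = √(2765.452308 + 8075.489610) = 104.1198 km
S6: √((0.2799·111.32)² + (1.4202·104.59)²) = √(970.850128 + 22063.750745) = 151.7715 km
S7: √((-0.7631·111.32)² + (-0.5786·104.59)²) = √(7216.212314 + 3662.158903) = 104.2994 km
S8: √((-0.5763·111.32)² + (-1.2284·104.59)²) = √(4115.699277 + 16506.687960) = 143.6050 km
S9: √((0.5514·111.32)² + (0.3696·104.59)²) = √(3767.731264 + 1494.322209) = 72.5400 km
Minimum: S4 at 55.8915 km.

S4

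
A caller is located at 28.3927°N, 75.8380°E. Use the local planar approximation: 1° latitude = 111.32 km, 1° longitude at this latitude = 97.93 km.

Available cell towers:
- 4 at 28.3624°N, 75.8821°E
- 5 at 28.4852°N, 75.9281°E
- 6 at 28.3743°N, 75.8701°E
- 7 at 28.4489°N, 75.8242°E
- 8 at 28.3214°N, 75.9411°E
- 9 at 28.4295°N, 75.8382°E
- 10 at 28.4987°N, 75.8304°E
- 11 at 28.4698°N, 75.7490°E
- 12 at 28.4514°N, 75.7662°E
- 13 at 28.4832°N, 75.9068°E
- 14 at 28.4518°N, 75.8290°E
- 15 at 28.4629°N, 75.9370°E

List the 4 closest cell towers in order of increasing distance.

Distances from 28.3927°N, 75.8380°E:
4: √((-0.0303·111.32)² + (0.0441·97.93)²) = √(11.377102 + 18.651282) = 5.4798 km
5: √((0.0925·111.32)² + (0.0901·97.93)²) = √(106.030268 + 77.854029) = 13.5604 km
6: √((-0.0184·111.32)² + (0.0321·97.93)²) = √(4.195484 + 9.881925) = 3.7520 km
7: √((0.0562·111.32)² + (-0.0138·97.93)²) = √(39.139838 + 1.826374) = 6.4005 km
8: √((-0.0713·111.32)² + (0.1031·97.93)²) = √(62.997810 + 101.940988) = 12.8429 km
9: √((0.0368·111.32)² + (0.0002·97.93)²) = √(16.781935 + 0.000384) = 4.0966 km
10: √((0.1060·111.32)² + (-0.0076·97.93)²) = √(139.238112 + 0.553935) = 11.8234 km
11: √((0.0771·111.32)² + (-0.0890·97.93)²) = √(73.663975 + 75.964647) = 12.2323 km
12: √((0.0587·111.32)² + (-0.0718·97.93)²) = √(42.699481 + 49.440220) = 9.5989 km
13: √((0.0905·111.32)² + (0.0688·97.93)²) = √(101.494744 + 45.395038) = 12.1198 km
14: √((0.0591·111.32)² + (-0.0090·97.93)²) = √(43.283399 + 0.776813) = 6.6378 km
15: √((0.0702·111.32)² + (0.0990·97.93)²) = √(61.068973 + 93.994382) = 12.4524 km
Sorted: 6 (3.7520 km) < 9 (4.0966 km) < 4 (5.4798 km) < 7 (6.4005 km) < 14 (6.6378 km) < 12 (9.5989 km) < …

6, 9, 4, 7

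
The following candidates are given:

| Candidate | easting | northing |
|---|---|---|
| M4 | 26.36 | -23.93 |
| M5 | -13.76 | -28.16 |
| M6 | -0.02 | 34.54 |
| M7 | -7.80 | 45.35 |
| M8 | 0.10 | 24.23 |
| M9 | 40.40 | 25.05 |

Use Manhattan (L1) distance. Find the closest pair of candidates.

M6 and M8

Pairwise distances:
M6–M8: 10.43
M6–M7: 18.59
M7–M8: 29.02
M8–M9: 41.12
M4–M5: 44.35
M6–M9: 49.91
M4–M9: 63.02
M5–M8: 66.25
M7–M9: 68.50
M4–M8: 74.42
M5–M6: 76.44
M5–M7: 79.47
M4–M6: 84.85
M4–M7: 103.44
M5–M9: 107.37
Closest pair: M6–M8 at 10.43.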